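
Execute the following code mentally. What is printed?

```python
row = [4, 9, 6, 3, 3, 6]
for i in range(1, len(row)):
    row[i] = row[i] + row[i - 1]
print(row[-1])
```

31

i=1: row[1] = 9+4 = 13 → [4, 13, 6, 3, 3, 6]
i=2: row[2] = 6+13 = 19 → [4, 13, 19, 3, 3, 6]
i=3: row[3] = 3+19 = 22 → [4, 13, 19, 22, 3, 6]
i=4: row[4] = 3+22 = 25 → [4, 13, 19, 22, 25, 6]
i=5: row[5] = 6+25 = 31 → [4, 13, 19, 22, 25, 31]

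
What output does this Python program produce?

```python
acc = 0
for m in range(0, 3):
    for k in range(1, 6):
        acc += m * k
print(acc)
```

m=0,k=1: acc = 0+0 = 0
m=0,k=2: acc = 0+0 = 0
m=0,k=3: acc = 0+0 = 0
m=0,k=4: acc = 0+0 = 0
m=0,k=5: acc = 0+0 = 0
m=1,k=1: acc = 0+1 = 1
m=1,k=2: acc = 1+2 = 3
m=1,k=3: acc = 3+3 = 6
m=1,k=4: acc = 6+4 = 10
m=1,k=5: acc = 10+5 = 15
m=2,k=1: acc = 15+2 = 17
m=2,k=2: acc = 17+4 = 21
m=2,k=3: acc = 21+6 = 27
m=2,k=4: acc = 27+8 = 35
m=2,k=5: acc = 35+10 = 45

45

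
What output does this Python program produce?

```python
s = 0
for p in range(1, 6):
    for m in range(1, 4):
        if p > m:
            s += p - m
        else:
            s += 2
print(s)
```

p=1,m=1: not 1>1, s = 0+2 = 2
p=1,m=2: not 1>2, s = 2+2 = 4
p=1,m=3: not 1>3, s = 4+2 = 6
p=2,m=1: 2>1, s = 6+1 = 7
p=2,m=2: not 2>2, s = 7+2 = 9
p=2,m=3: not 2>3, s = 9+2 = 11
p=3,m=1: 3>1, s = 11+2 = 13
p=3,m=2: 3>2, s = 13+1 = 14
p=3,m=3: not 3>3, s = 14+2 = 16
p=4,m=1: 4>1, s = 16+3 = 19
p=4,m=2: 4>2, s = 19+2 = 21
p=4,m=3: 4>3, s = 21+1 = 22
p=5,m=1: 5>1, s = 22+4 = 26
p=5,m=2: 5>2, s = 26+3 = 29
p=5,m=3: 5>3, s = 29+2 = 31

31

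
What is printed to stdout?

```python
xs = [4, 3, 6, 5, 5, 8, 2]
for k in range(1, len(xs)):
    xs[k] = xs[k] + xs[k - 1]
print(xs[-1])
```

k=1: xs[1] = 3+4 = 7 → [4, 7, 6, 5, 5, 8, 2]
k=2: xs[2] = 6+7 = 13 → [4, 7, 13, 5, 5, 8, 2]
k=3: xs[3] = 5+13 = 18 → [4, 7, 13, 18, 5, 8, 2]
k=4: xs[4] = 5+18 = 23 → [4, 7, 13, 18, 23, 8, 2]
k=5: xs[5] = 8+23 = 31 → [4, 7, 13, 18, 23, 31, 2]
k=6: xs[6] = 2+31 = 33 → [4, 7, 13, 18, 23, 31, 33]

33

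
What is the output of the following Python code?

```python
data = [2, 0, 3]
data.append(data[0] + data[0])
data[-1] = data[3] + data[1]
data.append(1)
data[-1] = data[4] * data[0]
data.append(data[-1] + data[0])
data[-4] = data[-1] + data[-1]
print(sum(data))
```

append data[0]+data[0] = 2+2 = 4 → [2, 0, 3, 4]
data[-1] = data[3]+data[1] = 4+0 = 4 → [2, 0, 3, 4]
append 1 → [2, 0, 3, 4, 1]
data[-1] = data[4]*data[0] = 1*2 = 2 → [2, 0, 3, 4, 2]
append data[-1]+data[0] = 2+2 = 4 → [2, 0, 3, 4, 2, 4]
data[-4] = data[-1]+data[-1] = 4+4 = 8 → [2, 0, 8, 4, 2, 4]
sum = 20

20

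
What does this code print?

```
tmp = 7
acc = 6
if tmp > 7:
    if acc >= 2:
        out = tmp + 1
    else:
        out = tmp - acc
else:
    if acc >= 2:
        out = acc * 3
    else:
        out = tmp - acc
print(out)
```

tmp=7, acc=6
tmp > 7 is False; acc >= 2 is True
→ out = acc * 3 = 18

18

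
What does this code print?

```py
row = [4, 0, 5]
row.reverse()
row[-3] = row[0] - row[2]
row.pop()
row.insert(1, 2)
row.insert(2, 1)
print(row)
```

[1, 2, 1, 0]

reverse → [5, 0, 4]
row[-3] = row[0]-row[2] = 5-4 = 1 → [1, 0, 4]
pop() removes 4 → [1, 0]
insert 2 at 1 → [1, 2, 0]
insert 1 at 2 → [1, 2, 1, 0]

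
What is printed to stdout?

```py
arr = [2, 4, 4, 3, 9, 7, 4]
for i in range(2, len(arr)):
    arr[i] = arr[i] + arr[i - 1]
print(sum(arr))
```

i=2: arr[2] = 4+4 = 8 → [2, 4, 8, 3, 9, 7, 4]
i=3: arr[3] = 3+8 = 11 → [2, 4, 8, 11, 9, 7, 4]
i=4: arr[4] = 9+11 = 20 → [2, 4, 8, 11, 20, 7, 4]
i=5: arr[5] = 7+20 = 27 → [2, 4, 8, 11, 20, 27, 4]
i=6: arr[6] = 4+27 = 31 → [2, 4, 8, 11, 20, 27, 31]
sum = 103

103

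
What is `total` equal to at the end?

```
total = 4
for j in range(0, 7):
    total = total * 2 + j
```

j=0: total = 4*2+0 = 8
j=1: total = 8*2+1 = 17
j=2: total = 17*2+2 = 36
j=3: total = 36*2+3 = 75
j=4: total = 75*2+4 = 154
j=5: total = 154*2+5 = 313
j=6: total = 313*2+6 = 632

632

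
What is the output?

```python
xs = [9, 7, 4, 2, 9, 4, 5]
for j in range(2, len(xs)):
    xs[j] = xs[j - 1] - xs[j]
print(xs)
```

j=2: xs[2] = 7-4 = 3 → [9, 7, 3, 2, 9, 4, 5]
j=3: xs[3] = 3-2 = 1 → [9, 7, 3, 1, 9, 4, 5]
j=4: xs[4] = 1-9 = -8 → [9, 7, 3, 1, -8, 4, 5]
j=5: xs[5] = (-8)-4 = -12 → [9, 7, 3, 1, -8, -12, 5]
j=6: xs[6] = (-12)-5 = -17 → [9, 7, 3, 1, -8, -12, -17]

[9, 7, 3, 1, -8, -12, -17]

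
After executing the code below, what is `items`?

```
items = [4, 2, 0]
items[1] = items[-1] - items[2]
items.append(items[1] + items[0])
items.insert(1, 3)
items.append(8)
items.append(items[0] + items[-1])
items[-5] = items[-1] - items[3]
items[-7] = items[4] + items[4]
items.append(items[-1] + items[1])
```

[8, 3, 12, 0, 4, 8, 12, 15]

items[1] = items[-1]-items[2] = 0-0 = 0 → [4, 0, 0]
append items[1]+items[0] = 0+4 = 4 → [4, 0, 0, 4]
insert 3 at 1 → [4, 3, 0, 0, 4]
append 8 → [4, 3, 0, 0, 4, 8]
append items[0]+items[-1] = 4+8 = 12 → [4, 3, 0, 0, 4, 8, 12]
items[-5] = items[-1]-items[3] = 12-0 = 12 → [4, 3, 12, 0, 4, 8, 12]
items[-7] = items[4]+items[4] = 4+4 = 8 → [8, 3, 12, 0, 4, 8, 12]
append items[-1]+items[1] = 12+3 = 15 → [8, 3, 12, 0, 4, 8, 12, 15]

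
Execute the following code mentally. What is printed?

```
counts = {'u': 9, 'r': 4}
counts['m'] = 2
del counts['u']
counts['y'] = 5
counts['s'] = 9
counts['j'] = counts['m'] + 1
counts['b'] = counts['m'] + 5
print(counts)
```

counts['m'] = 2 → {'u': 9, 'r': 4, 'm': 2}
del 'u' → {'r': 4, 'm': 2}
counts['y'] = 5 → {'r': 4, 'm': 2, 'y': 5}
counts['s'] = 9 → {'r': 4, 'm': 2, 'y': 5, 's': 9}
counts['j'] = counts['m']+1 = 3 → {'r': 4, 'm': 2, 'y': 5, 's': 9, 'j': 3}
counts['b'] = counts['m']+5 = 7 → {'r': 4, 'm': 2, 'y': 5, 's': 9, 'j': 3, 'b': 7}

{'r': 4, 'm': 2, 'y': 5, 's': 9, 'j': 3, 'b': 7}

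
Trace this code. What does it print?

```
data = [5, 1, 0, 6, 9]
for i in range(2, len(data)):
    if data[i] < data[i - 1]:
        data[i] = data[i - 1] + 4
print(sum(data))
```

i=2: 0<1, data[2] = 1+4 = 5 → [5, 1, 5, 6, 9]
i=3: 6>=5, unchanged → [5, 1, 5, 6, 9]
i=4: 9>=6, unchanged → [5, 1, 5, 6, 9]
sum = 26

26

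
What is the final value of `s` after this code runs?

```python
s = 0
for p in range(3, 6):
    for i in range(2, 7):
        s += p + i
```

p=3,i=2: s = 0+5 = 5
p=3,i=3: s = 5+6 = 11
p=3,i=4: s = 11+7 = 18
p=3,i=5: s = 18+8 = 26
p=3,i=6: s = 26+9 = 35
p=4,i=2: s = 35+6 = 41
p=4,i=3: s = 41+7 = 48
p=4,i=4: s = 48+8 = 56
p=4,i=5: s = 56+9 = 65
p=4,i=6: s = 65+10 = 75
p=5,i=2: s = 75+7 = 82
p=5,i=3: s = 82+8 = 90
p=5,i=4: s = 90+9 = 99
p=5,i=5: s = 99+10 = 109
p=5,i=6: s = 109+11 = 120

120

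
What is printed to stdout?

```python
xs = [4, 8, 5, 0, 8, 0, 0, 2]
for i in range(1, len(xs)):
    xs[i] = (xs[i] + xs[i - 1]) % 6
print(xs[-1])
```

3

i=1: xs[1] = (8+4)%6 = 0 → [4, 0, 5, 0, 8, 0, 0, 2]
i=2: xs[2] = (5+0)%6 = 5 → [4, 0, 5, 0, 8, 0, 0, 2]
i=3: xs[3] = (0+5)%6 = 5 → [4, 0, 5, 5, 8, 0, 0, 2]
i=4: xs[4] = (8+5)%6 = 1 → [4, 0, 5, 5, 1, 0, 0, 2]
i=5: xs[5] = (0+1)%6 = 1 → [4, 0, 5, 5, 1, 1, 0, 2]
i=6: xs[6] = (0+1)%6 = 1 → [4, 0, 5, 5, 1, 1, 1, 2]
i=7: xs[7] = (2+1)%6 = 3 → [4, 0, 5, 5, 1, 1, 1, 3]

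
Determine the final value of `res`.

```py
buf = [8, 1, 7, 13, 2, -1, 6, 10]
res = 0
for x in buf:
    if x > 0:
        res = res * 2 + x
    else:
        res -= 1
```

786

x=8: >0, res = 0*2+8 = 8
x=1: >0, res = 8*2+1 = 17
x=7: >0, res = 17*2+7 = 41
x=13: >0, res = 41*2+13 = 95
x=2: >0, res = 95*2+2 = 192
x=-1: not >0, res = 192-1 = 191
x=6: >0, res = 191*2+6 = 388
x=10: >0, res = 388*2+10 = 786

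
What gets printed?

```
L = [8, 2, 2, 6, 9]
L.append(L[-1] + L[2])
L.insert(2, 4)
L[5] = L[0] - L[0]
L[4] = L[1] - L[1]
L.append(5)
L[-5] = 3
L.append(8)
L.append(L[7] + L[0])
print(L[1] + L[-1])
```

15

append L[-1]+L[2] = 9+2 = 11 → [8, 2, 2, 6, 9, 11]
insert 4 at 2 → [8, 2, 4, 2, 6, 9, 11]
L[5] = L[0]-L[0] = 8-8 = 0 → [8, 2, 4, 2, 6, 0, 11]
L[4] = L[1]-L[1] = 2-2 = 0 → [8, 2, 4, 2, 0, 0, 11]
append 5 → [8, 2, 4, 2, 0, 0, 11, 5]
L[-5] = 3 → [8, 2, 4, 3, 0, 0, 11, 5]
append 8 → [8, 2, 4, 3, 0, 0, 11, 5, 8]
append L[7]+L[0] = 5+8 = 13 → [8, 2, 4, 3, 0, 0, 11, 5, 8, 13]
L[1]+L[-1] = 2+13 = 15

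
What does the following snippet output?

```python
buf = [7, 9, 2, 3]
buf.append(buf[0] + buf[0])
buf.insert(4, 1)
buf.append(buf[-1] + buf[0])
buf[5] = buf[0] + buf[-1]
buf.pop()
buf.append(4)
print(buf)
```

append buf[0]+buf[0] = 7+7 = 14 → [7, 9, 2, 3, 14]
insert 1 at 4 → [7, 9, 2, 3, 1, 14]
append buf[-1]+buf[0] = 14+7 = 21 → [7, 9, 2, 3, 1, 14, 21]
buf[5] = buf[0]+buf[-1] = 7+21 = 28 → [7, 9, 2, 3, 1, 28, 21]
pop() removes 21 → [7, 9, 2, 3, 1, 28]
append 4 → [7, 9, 2, 3, 1, 28, 4]

[7, 9, 2, 3, 1, 28, 4]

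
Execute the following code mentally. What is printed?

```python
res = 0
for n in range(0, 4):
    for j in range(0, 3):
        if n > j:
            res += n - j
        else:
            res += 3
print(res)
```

n=0,j=0: not 0>0, res = 0+3 = 3
n=0,j=1: not 0>1, res = 3+3 = 6
n=0,j=2: not 0>2, res = 6+3 = 9
n=1,j=0: 1>0, res = 9+1 = 10
n=1,j=1: not 1>1, res = 10+3 = 13
n=1,j=2: not 1>2, res = 13+3 = 16
n=2,j=0: 2>0, res = 16+2 = 18
n=2,j=1: 2>1, res = 18+1 = 19
n=2,j=2: not 2>2, res = 19+3 = 22
n=3,j=0: 3>0, res = 22+3 = 25
n=3,j=1: 3>1, res = 25+2 = 27
n=3,j=2: 3>2, res = 27+1 = 28

28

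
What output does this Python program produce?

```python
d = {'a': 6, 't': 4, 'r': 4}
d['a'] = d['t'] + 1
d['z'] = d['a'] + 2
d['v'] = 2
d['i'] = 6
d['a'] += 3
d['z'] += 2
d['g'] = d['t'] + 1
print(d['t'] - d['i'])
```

d['a'] = d['t']+1 = 5 → {'a': 5, 't': 4, 'r': 4}
d['z'] = d['a']+2 = 7 → {'a': 5, 't': 4, 'r': 4, 'z': 7}
d['v'] = 2 → {'a': 5, 't': 4, 'r': 4, 'z': 7, 'v': 2}
d['i'] = 6 → {'a': 5, 't': 4, 'r': 4, 'z': 7, 'v': 2, 'i': 6}
d['a'] = 5+3 = 8 → {'a': 8, 't': 4, 'r': 4, 'z': 7, 'v': 2, 'i': 6}
d['z'] = 7+2 = 9 → {'a': 8, 't': 4, 'r': 4, 'z': 9, 'v': 2, 'i': 6}
d['g'] = d['t']+1 = 5 → {'a': 8, 't': 4, 'r': 4, 'z': 9, 'v': 2, 'i': 6, 'g': 5}
d['t']-d['i'] = 4-6 = -2

-2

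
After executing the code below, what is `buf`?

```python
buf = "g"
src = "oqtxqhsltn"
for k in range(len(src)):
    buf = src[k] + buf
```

'ntlshqxtqog'

k=0: prepend 'o' → 'og'
k=1: prepend 'q' → 'qog'
k=2: prepend 't' → 'tqog'
k=3: prepend 'x' → 'xtqog'
k=4: prepend 'q' → 'qxtqog'
k=5: prepend 'h' → 'hqxtqog'
k=6: prepend 's' → 'shqxtqog'
k=7: prepend 'l' → 'lshqxtqog'
k=8: prepend 't' → 'tlshqxtqog'
k=9: prepend 'n' → 'ntlshqxtqog'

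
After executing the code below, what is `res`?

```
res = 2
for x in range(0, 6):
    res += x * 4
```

62

x=0: res = 2+0*4 = 2
x=1: res = 2+1*4 = 6
x=2: res = 6+2*4 = 14
x=3: res = 14+3*4 = 26
x=4: res = 26+4*4 = 42
x=5: res = 42+5*4 = 62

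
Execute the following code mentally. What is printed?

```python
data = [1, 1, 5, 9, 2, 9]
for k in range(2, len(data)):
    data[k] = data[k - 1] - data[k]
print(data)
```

[1, 1, -4, -13, -15, -24]

k=2: data[2] = 1-5 = -4 → [1, 1, -4, 9, 2, 9]
k=3: data[3] = (-4)-9 = -13 → [1, 1, -4, -13, 2, 9]
k=4: data[4] = (-13)-2 = -15 → [1, 1, -4, -13, -15, 9]
k=5: data[5] = (-15)-9 = -24 → [1, 1, -4, -13, -15, -24]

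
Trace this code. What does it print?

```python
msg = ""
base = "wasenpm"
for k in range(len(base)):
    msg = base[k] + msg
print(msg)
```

k=0: prepend 'w' → 'w'
k=1: prepend 'a' → 'aw'
k=2: prepend 's' → 'saw'
k=3: prepend 'e' → 'esaw'
k=4: prepend 'n' → 'nesaw'
k=5: prepend 'p' → 'pnesaw'
k=6: prepend 'm' → 'mpnesaw'

mpnesaw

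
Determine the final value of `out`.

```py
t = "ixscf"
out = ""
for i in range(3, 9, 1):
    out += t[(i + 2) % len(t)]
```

i=3: add t[0]='i' → 'i'
i=4: add t[1]='x' → 'ix'
i=5: add t[2]='s' → 'ixs'
i=6: add t[3]='c' → 'ixsc'
i=7: add t[4]='f' → 'ixscf'
i=8: add t[0]='i' → 'ixscfi'

'ixscfi'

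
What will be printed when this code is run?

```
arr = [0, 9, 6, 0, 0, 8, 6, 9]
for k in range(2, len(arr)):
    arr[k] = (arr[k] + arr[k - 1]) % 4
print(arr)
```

k=2: arr[2] = (6+9)%4 = 3 → [0, 9, 3, 0, 0, 8, 6, 9]
k=3: arr[3] = (0+3)%4 = 3 → [0, 9, 3, 3, 0, 8, 6, 9]
k=4: arr[4] = (0+3)%4 = 3 → [0, 9, 3, 3, 3, 8, 6, 9]
k=5: arr[5] = (8+3)%4 = 3 → [0, 9, 3, 3, 3, 3, 6, 9]
k=6: arr[6] = (6+3)%4 = 1 → [0, 9, 3, 3, 3, 3, 1, 9]
k=7: arr[7] = (9+1)%4 = 2 → [0, 9, 3, 3, 3, 3, 1, 2]

[0, 9, 3, 3, 3, 3, 1, 2]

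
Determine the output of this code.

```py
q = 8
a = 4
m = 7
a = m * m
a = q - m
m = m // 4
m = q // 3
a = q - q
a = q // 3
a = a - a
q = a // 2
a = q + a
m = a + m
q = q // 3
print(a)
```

a = 7*7 = 49
a = 8-7 = 1
m = 7//4 = 1
m = 8//3 = 2
a = 8-8 = 0
a = 8//3 = 2
a = 2-2 = 0
q = 0//2 = 0
a = 0+0 = 0
m = 0+2 = 2
q = 0//3 = 0

0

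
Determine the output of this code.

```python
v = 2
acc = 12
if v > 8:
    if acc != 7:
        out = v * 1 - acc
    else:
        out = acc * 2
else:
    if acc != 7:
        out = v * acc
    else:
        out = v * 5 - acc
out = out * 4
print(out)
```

v=2, acc=12
v > 8 is False; acc != 7 is True
→ out = v * acc = 24
out = 24*4 = 96

96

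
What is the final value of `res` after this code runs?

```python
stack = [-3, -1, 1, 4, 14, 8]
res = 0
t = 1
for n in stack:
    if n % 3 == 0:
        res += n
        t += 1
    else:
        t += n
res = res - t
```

n=-3: %3==0, res = 0+(-3) = -3; t=2
n=-1: not %3==0; t=1
n=1: not %3==0; t=2
n=4: not %3==0; t=6
n=14: not %3==0; t=20
n=8: not %3==0; t=28
res-t = (-3)-28 = -31

-31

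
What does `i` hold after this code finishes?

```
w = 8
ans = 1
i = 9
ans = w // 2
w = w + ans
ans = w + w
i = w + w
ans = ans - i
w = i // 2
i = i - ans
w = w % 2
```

24

ans = 8//2 = 4
w = 8+4 = 12
ans = 12+12 = 24
i = 12+12 = 24
ans = 24-24 = 0
w = 24//2 = 12
i = 24-0 = 24
w = 12%2 = 0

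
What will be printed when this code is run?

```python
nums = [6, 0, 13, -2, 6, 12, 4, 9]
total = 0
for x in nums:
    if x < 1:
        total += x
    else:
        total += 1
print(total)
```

x=6: not <1, total = 0+1 = 1
x=0: <1, total = 1+0 = 1
x=13: not <1, total = 1+1 = 2
x=-2: <1, total = 2+(-2) = 0
x=6: not <1, total = 0+1 = 1
x=12: not <1, total = 1+1 = 2
x=4: not <1, total = 2+1 = 3
x=9: not <1, total = 3+1 = 4

4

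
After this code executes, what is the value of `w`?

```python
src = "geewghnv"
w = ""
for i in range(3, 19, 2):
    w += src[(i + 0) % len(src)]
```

i=3: add src[3]='w' → 'w'
i=5: add src[5]='h' → 'wh'
i=7: add src[7]='v' → 'whv'
i=9: add src[1]='e' → 'whve'
i=11: add src[3]='w' → 'whvew'
i=13: add src[5]='h' → 'whvewh'
i=15: add src[7]='v' → 'whvewhv'
i=17: add src[1]='e' → 'whvewhve'

'whvewhve'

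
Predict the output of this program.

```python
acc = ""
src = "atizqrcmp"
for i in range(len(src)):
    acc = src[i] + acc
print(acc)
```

pmcrqzita

i=0: prepend 'a' → 'a'
i=1: prepend 't' → 'ta'
i=2: prepend 'i' → 'ita'
i=3: prepend 'z' → 'zita'
i=4: prepend 'q' → 'qzita'
i=5: prepend 'r' → 'rqzita'
i=6: prepend 'c' → 'crqzita'
i=7: prepend 'm' → 'mcrqzita'
i=8: prepend 'p' → 'pmcrqzita'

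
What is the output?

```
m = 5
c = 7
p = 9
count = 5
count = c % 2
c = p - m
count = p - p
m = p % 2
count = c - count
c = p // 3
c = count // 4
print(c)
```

count = 7%2 = 1
c = 9-5 = 4
count = 9-9 = 0
m = 9%2 = 1
count = 4-0 = 4
c = 9//3 = 3
c = 4//4 = 1

1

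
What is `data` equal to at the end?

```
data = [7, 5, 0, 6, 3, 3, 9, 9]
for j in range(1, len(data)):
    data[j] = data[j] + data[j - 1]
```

j=1: data[1] = 5+7 = 12 → [7, 12, 0, 6, 3, 3, 9, 9]
j=2: data[2] = 0+12 = 12 → [7, 12, 12, 6, 3, 3, 9, 9]
j=3: data[3] = 6+12 = 18 → [7, 12, 12, 18, 3, 3, 9, 9]
j=4: data[4] = 3+18 = 21 → [7, 12, 12, 18, 21, 3, 9, 9]
j=5: data[5] = 3+21 = 24 → [7, 12, 12, 18, 21, 24, 9, 9]
j=6: data[6] = 9+24 = 33 → [7, 12, 12, 18, 21, 24, 33, 9]
j=7: data[7] = 9+33 = 42 → [7, 12, 12, 18, 21, 24, 33, 42]

[7, 12, 12, 18, 21, 24, 33, 42]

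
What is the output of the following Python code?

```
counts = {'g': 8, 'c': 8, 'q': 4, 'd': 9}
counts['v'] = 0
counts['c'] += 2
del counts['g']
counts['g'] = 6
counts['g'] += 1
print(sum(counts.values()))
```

30

counts['v'] = 0 → {'g': 8, 'c': 8, 'q': 4, 'd': 9, 'v': 0}
counts['c'] = 8+2 = 10 → {'g': 8, 'c': 10, 'q': 4, 'd': 9, 'v': 0}
del 'g' → {'c': 10, 'q': 4, 'd': 9, 'v': 0}
counts['g'] = 6 → {'c': 10, 'q': 4, 'd': 9, 'v': 0, 'g': 6}
counts['g'] = 6+1 = 7 → {'c': 10, 'q': 4, 'd': 9, 'v': 0, 'g': 7}
sum of values = 30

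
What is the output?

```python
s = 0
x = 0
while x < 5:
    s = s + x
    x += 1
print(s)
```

10

x=0: s = 0+0 = 0
x=1: s = 0+1 = 1
x=2: s = 1+2 = 3
x=3: s = 3+3 = 6
x=4: s = 6+4 = 10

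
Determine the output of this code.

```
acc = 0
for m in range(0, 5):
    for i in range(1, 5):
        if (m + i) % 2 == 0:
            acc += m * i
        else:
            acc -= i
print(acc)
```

m=0,i=1: odd sum, acc = 0-1 = -1
m=0,i=2: even sum, acc = (-1)+0 = -1
m=0,i=3: odd sum, acc = (-1)-3 = -4
m=0,i=4: even sum, acc = (-4)+0 = -4
m=1,i=1: even sum, acc = (-4)+1 = -3
m=1,i=2: odd sum, acc = (-3)-2 = -5
m=1,i=3: even sum, acc = (-5)+3 = -2
m=1,i=4: odd sum, acc = (-2)-4 = -6
m=2,i=1: odd sum, acc = (-6)-1 = -7
m=2,i=2: even sum, acc = (-7)+4 = -3
m=2,i=3: odd sum, acc = (-3)-3 = -6
m=2,i=4: even sum, acc = (-6)+8 = 2
m=3,i=1: even sum, acc = 2+3 = 5
m=3,i=2: odd sum, acc = 5-2 = 3
m=3,i=3: even sum, acc = 3+9 = 12
m=3,i=4: odd sum, acc = 12-4 = 8
m=4,i=1: odd sum, acc = 8-1 = 7
m=4,i=2: even sum, acc = 7+8 = 15
m=4,i=3: odd sum, acc = 15-3 = 12
m=4,i=4: even sum, acc = 12+16 = 28

28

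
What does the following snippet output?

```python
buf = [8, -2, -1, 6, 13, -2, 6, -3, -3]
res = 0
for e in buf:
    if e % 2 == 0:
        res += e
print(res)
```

e=8: even, res = 0+8 = 8
e=-2: even, res = 8+(-2) = 6
e=-1: not even
e=6: even, res = 6+6 = 12
e=13: not even
e=-2: even, res = 12+(-2) = 10
e=6: even, res = 10+6 = 16
e=-3: not even
e=-3: not even

16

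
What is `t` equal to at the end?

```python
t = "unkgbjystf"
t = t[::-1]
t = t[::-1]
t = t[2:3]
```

'k'

reverse → 'ftsyjbgknu'
reverse → 'unkgbjystf'
slice [2:3] → 'k'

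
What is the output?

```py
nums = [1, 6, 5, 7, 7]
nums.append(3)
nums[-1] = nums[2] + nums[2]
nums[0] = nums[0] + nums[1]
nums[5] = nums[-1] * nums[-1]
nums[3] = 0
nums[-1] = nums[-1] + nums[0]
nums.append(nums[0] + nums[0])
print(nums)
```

append 3 → [1, 6, 5, 7, 7, 3]
nums[-1] = nums[2]+nums[2] = 5+5 = 10 → [1, 6, 5, 7, 7, 10]
nums[0] = nums[0]+nums[1] = 1+6 = 7 → [7, 6, 5, 7, 7, 10]
nums[5] = nums[-1]*nums[-1] = 10*10 = 100 → [7, 6, 5, 7, 7, 100]
nums[3] = 0 → [7, 6, 5, 0, 7, 100]
nums[-1] = nums[-1]+nums[0] = 100+7 = 107 → [7, 6, 5, 0, 7, 107]
append nums[0]+nums[0] = 7+7 = 14 → [7, 6, 5, 0, 7, 107, 14]

[7, 6, 5, 0, 7, 107, 14]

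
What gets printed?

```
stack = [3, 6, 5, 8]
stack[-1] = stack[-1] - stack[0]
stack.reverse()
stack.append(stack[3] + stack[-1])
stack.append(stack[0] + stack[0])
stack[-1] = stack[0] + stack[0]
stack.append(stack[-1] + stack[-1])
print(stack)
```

stack[-1] = stack[-1]-stack[0] = 8-3 = 5 → [3, 6, 5, 5]
reverse → [5, 5, 6, 3]
append stack[3]+stack[-1] = 3+3 = 6 → [5, 5, 6, 3, 6]
append stack[0]+stack[0] = 5+5 = 10 → [5, 5, 6, 3, 6, 10]
stack[-1] = stack[0]+stack[0] = 5+5 = 10 → [5, 5, 6, 3, 6, 10]
append stack[-1]+stack[-1] = 10+10 = 20 → [5, 5, 6, 3, 6, 10, 20]

[5, 5, 6, 3, 6, 10, 20]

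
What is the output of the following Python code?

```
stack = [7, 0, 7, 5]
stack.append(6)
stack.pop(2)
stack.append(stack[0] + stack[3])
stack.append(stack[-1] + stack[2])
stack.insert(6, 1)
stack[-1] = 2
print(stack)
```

append 6 → [7, 0, 7, 5, 6]
pop(2) removes 7 → [7, 0, 5, 6]
append stack[0]+stack[3] = 7+6 = 13 → [7, 0, 5, 6, 13]
append stack[-1]+stack[2] = 13+5 = 18 → [7, 0, 5, 6, 13, 18]
insert 1 at 6 → [7, 0, 5, 6, 13, 18, 1]
stack[-1] = 2 → [7, 0, 5, 6, 13, 18, 2]

[7, 0, 5, 6, 13, 18, 2]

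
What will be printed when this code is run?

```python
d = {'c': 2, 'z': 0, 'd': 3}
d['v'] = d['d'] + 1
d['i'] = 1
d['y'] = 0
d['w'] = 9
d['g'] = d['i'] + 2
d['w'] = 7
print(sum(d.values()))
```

20

d['v'] = d['d']+1 = 4 → {'c': 2, 'z': 0, 'd': 3, 'v': 4}
d['i'] = 1 → {'c': 2, 'z': 0, 'd': 3, 'v': 4, 'i': 1}
d['y'] = 0 → {'c': 2, 'z': 0, 'd': 3, 'v': 4, 'i': 1, 'y': 0}
d['w'] = 9 → {'c': 2, 'z': 0, 'd': 3, 'v': 4, 'i': 1, 'y': 0, 'w': 9}
d['g'] = d['i']+2 = 3 → {'c': 2, 'z': 0, 'd': 3, 'v': 4, 'i': 1, 'y': 0, 'w': 9, 'g': 3}
d['w'] = 7 → {'c': 2, 'z': 0, 'd': 3, 'v': 4, 'i': 1, 'y': 0, 'w': 7, 'g': 3}
sum of values = 20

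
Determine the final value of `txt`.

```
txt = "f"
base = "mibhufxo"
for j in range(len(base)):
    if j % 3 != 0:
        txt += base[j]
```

'fibufo'

j=0: skip
j=1: add 'i' → 'fi'
j=2: add 'b' → 'fib'
j=3: skip
j=4: add 'u' → 'fibu'
j=5: add 'f' → 'fibuf'
j=6: skip
j=7: add 'o' → 'fibufo'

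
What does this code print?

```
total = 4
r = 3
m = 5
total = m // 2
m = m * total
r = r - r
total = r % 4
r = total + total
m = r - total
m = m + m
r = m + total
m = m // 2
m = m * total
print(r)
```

0

total = 5//2 = 2
m = 5*2 = 10
r = 3-3 = 0
total = 0%4 = 0
r = 0+0 = 0
m = 0-0 = 0
m = 0+0 = 0
r = 0+0 = 0
m = 0//2 = 0
m = 0*0 = 0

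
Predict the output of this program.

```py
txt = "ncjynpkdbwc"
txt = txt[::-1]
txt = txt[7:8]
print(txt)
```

y

reverse → 'cwbdkpnyjcn'
slice [7:8] → 'y'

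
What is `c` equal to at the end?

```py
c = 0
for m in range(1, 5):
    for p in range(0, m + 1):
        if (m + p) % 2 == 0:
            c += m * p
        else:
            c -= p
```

m=1,p=0: odd sum, c = 0-0 = 0
m=1,p=1: even sum, c = 0+1 = 1
m=2,p=0: even sum, c = 1+0 = 1
m=2,p=1: odd sum, c = 1-1 = 0
m=2,p=2: even sum, c = 0+4 = 4
m=3,p=0: odd sum, c = 4-0 = 4
m=3,p=1: even sum, c = 4+3 = 7
m=3,p=2: odd sum, c = 7-2 = 5
m=3,p=3: even sum, c = 5+9 = 14
m=4,p=0: even sum, c = 14+0 = 14
m=4,p=1: odd sum, c = 14-1 = 13
m=4,p=2: even sum, c = 13+8 = 21
m=4,p=3: odd sum, c = 21-3 = 18
m=4,p=4: even sum, c = 18+16 = 34

34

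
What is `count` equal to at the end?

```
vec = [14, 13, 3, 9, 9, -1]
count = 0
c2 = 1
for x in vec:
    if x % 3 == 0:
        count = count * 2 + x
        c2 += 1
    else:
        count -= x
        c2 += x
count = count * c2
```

-5280

x=14: not %3==0, count = 0-14 = -14; c2=15
x=13: not %3==0, count = (-14)-13 = -27; c2=28
x=3: %3==0, count = (-27)*2+3 = -51; c2=29
x=9: %3==0, count = (-51)*2+9 = -93; c2=30
x=9: %3==0, count = (-93)*2+9 = -177; c2=31
x=-1: not %3==0, count = (-177)-(-1) = -176; c2=30
count*c2 = (-176)*30 = -5280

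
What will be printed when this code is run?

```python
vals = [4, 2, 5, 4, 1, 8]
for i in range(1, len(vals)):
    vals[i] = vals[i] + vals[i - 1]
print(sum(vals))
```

76

i=1: vals[1] = 2+4 = 6 → [4, 6, 5, 4, 1, 8]
i=2: vals[2] = 5+6 = 11 → [4, 6, 11, 4, 1, 8]
i=3: vals[3] = 4+11 = 15 → [4, 6, 11, 15, 1, 8]
i=4: vals[4] = 1+15 = 16 → [4, 6, 11, 15, 16, 8]
i=5: vals[5] = 8+16 = 24 → [4, 6, 11, 15, 16, 24]
sum = 76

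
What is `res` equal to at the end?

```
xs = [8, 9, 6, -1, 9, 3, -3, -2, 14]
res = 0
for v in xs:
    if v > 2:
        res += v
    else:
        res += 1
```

v=8: >2, res = 0+8 = 8
v=9: >2, res = 8+9 = 17
v=6: >2, res = 17+6 = 23
v=-1: not >2, res = 23+1 = 24
v=9: >2, res = 24+9 = 33
v=3: >2, res = 33+3 = 36
v=-3: not >2, res = 36+1 = 37
v=-2: not >2, res = 37+1 = 38
v=14: >2, res = 38+14 = 52

52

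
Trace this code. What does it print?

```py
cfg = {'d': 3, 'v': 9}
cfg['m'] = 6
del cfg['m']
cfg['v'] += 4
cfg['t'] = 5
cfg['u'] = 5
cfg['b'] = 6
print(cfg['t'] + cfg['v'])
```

cfg['m'] = 6 → {'d': 3, 'v': 9, 'm': 6}
del 'm' → {'d': 3, 'v': 9}
cfg['v'] = 9+4 = 13 → {'d': 3, 'v': 13}
cfg['t'] = 5 → {'d': 3, 'v': 13, 't': 5}
cfg['u'] = 5 → {'d': 3, 'v': 13, 't': 5, 'u': 5}
cfg['b'] = 6 → {'d': 3, 'v': 13, 't': 5, 'u': 5, 'b': 6}
cfg['t']+cfg['v'] = 5+13 = 18

18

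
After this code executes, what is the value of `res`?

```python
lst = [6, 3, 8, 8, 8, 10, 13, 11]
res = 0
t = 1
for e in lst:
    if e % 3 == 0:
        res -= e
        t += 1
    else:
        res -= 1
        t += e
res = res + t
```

46

e=6: %3==0, res = 0-6 = -6; t=2
e=3: %3==0, res = (-6)-3 = -9; t=3
e=8: not %3==0, res = (-9)-1 = -10; t=11
e=8: not %3==0, res = (-10)-1 = -11; t=19
e=8: not %3==0, res = (-11)-1 = -12; t=27
e=10: not %3==0, res = (-12)-1 = -13; t=37
e=13: not %3==0, res = (-13)-1 = -14; t=50
e=11: not %3==0, res = (-14)-1 = -15; t=61
res+t = (-15)+61 = 46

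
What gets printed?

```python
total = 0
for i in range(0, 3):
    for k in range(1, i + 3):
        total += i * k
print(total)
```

26

i=0,k=1: total = 0+0 = 0
i=0,k=2: total = 0+0 = 0
i=1,k=1: total = 0+1 = 1
i=1,k=2: total = 1+2 = 3
i=1,k=3: total = 3+3 = 6
i=2,k=1: total = 6+2 = 8
i=2,k=2: total = 8+4 = 12
i=2,k=3: total = 12+6 = 18
i=2,k=4: total = 18+8 = 26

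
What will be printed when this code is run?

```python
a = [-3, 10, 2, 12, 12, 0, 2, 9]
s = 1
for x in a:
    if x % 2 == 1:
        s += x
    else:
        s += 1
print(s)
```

x=-3: odd, s = 1+(-3) = -2
x=10: not odd, s = (-2)+1 = -1
x=2: not odd, s = (-1)+1 = 0
x=12: not odd, s = 0+1 = 1
x=12: not odd, s = 1+1 = 2
x=0: not odd, s = 2+1 = 3
x=2: not odd, s = 3+1 = 4
x=9: odd, s = 4+9 = 13

13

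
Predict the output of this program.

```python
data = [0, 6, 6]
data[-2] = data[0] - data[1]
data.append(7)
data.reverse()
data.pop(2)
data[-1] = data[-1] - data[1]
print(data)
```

[7, 6, -6]

data[-2] = data[0]-data[1] = 0-6 = -6 → [0, -6, 6]
append 7 → [0, -6, 6, 7]
reverse → [7, 6, -6, 0]
pop(2) removes -6 → [7, 6, 0]
data[-1] = data[-1]-data[1] = 0-6 = -6 → [7, 6, -6]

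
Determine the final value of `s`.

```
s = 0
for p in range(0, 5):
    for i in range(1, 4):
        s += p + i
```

60

p=0,i=1: s = 0+1 = 1
p=0,i=2: s = 1+2 = 3
p=0,i=3: s = 3+3 = 6
p=1,i=1: s = 6+2 = 8
p=1,i=2: s = 8+3 = 11
p=1,i=3: s = 11+4 = 15
p=2,i=1: s = 15+3 = 18
p=2,i=2: s = 18+4 = 22
p=2,i=3: s = 22+5 = 27
p=3,i=1: s = 27+4 = 31
p=3,i=2: s = 31+5 = 36
p=3,i=3: s = 36+6 = 42
p=4,i=1: s = 42+5 = 47
p=4,i=2: s = 47+6 = 53
p=4,i=3: s = 53+7 = 60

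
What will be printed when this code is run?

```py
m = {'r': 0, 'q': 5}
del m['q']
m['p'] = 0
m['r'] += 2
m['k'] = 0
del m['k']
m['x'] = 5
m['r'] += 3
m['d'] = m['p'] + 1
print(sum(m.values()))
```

11

del 'q' → {'r': 0}
m['p'] = 0 → {'r': 0, 'p': 0}
m['r'] = 0+2 = 2 → {'r': 2, 'p': 0}
m['k'] = 0 → {'r': 2, 'p': 0, 'k': 0}
del 'k' → {'r': 2, 'p': 0}
m['x'] = 5 → {'r': 2, 'p': 0, 'x': 5}
m['r'] = 2+3 = 5 → {'r': 5, 'p': 0, 'x': 5}
m['d'] = m['p']+1 = 1 → {'r': 5, 'p': 0, 'x': 5, 'd': 1}
sum of values = 11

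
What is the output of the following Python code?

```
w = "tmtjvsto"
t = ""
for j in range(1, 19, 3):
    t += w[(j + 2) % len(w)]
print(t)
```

j=1: add w[3]='j' → 'j'
j=4: add w[6]='t' → 'jt'
j=7: add w[1]='m' → 'jtm'
j=10: add w[4]='v' → 'jtmv'
j=13: add w[7]='o' → 'jtmvo'
j=16: add w[2]='t' → 'jtmvot'

jtmvot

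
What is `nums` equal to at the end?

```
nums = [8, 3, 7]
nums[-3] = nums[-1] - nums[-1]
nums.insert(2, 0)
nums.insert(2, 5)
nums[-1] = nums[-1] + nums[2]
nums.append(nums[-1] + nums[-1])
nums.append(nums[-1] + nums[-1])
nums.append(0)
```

[0, 3, 5, 0, 12, 24, 48, 0]

nums[-3] = nums[-1]-nums[-1] = 7-7 = 0 → [0, 3, 7]
insert 0 at 2 → [0, 3, 0, 7]
insert 5 at 2 → [0, 3, 5, 0, 7]
nums[-1] = nums[-1]+nums[2] = 7+5 = 12 → [0, 3, 5, 0, 12]
append nums[-1]+nums[-1] = 12+12 = 24 → [0, 3, 5, 0, 12, 24]
append nums[-1]+nums[-1] = 24+24 = 48 → [0, 3, 5, 0, 12, 24, 48]
append 0 → [0, 3, 5, 0, 12, 24, 48, 0]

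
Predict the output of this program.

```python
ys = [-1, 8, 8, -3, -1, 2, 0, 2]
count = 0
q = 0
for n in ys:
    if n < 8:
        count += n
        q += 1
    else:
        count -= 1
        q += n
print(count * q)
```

-66

n=-1: <8, count = 0+(-1) = -1; q=1
n=8: not <8, count = (-1)-1 = -2; q=9
n=8: not <8, count = (-2)-1 = -3; q=17
n=-3: <8, count = (-3)+(-3) = -6; q=18
n=-1: <8, count = (-6)+(-1) = -7; q=19
n=2: <8, count = (-7)+2 = -5; q=20
n=0: <8, count = (-5)+0 = -5; q=21
n=2: <8, count = (-5)+2 = -3; q=22
count*q = (-3)*22 = -66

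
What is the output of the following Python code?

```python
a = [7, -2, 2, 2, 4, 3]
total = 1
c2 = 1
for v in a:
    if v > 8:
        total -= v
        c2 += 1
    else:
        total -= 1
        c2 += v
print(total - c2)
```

v=7: not >8, total = 1-1 = 0; c2=8
v=-2: not >8, total = 0-1 = -1; c2=6
v=2: not >8, total = (-1)-1 = -2; c2=8
v=2: not >8, total = (-2)-1 = -3; c2=10
v=4: not >8, total = (-3)-1 = -4; c2=14
v=3: not >8, total = (-4)-1 = -5; c2=17
total-c2 = (-5)-17 = -22

-22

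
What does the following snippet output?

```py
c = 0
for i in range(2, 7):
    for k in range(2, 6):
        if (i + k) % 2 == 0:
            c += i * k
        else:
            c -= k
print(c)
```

i=2,k=2: even sum, c = 0+4 = 4
i=2,k=3: odd sum, c = 4-3 = 1
i=2,k=4: even sum, c = 1+8 = 9
i=2,k=5: odd sum, c = 9-5 = 4
i=3,k=2: odd sum, c = 4-2 = 2
i=3,k=3: even sum, c = 2+9 = 11
i=3,k=4: odd sum, c = 11-4 = 7
i=3,k=5: even sum, c = 7+15 = 22
i=4,k=2: even sum, c = 22+8 = 30
i=4,k=3: odd sum, c = 30-3 = 27
i=4,k=4: even sum, c = 27+16 = 43
i=4,k=5: odd sum, c = 43-5 = 38
i=5,k=2: odd sum, c = 38-2 = 36
i=5,k=3: even sum, c = 36+15 = 51
i=5,k=4: odd sum, c = 51-4 = 47
i=5,k=5: even sum, c = 47+25 = 72
i=6,k=2: even sum, c = 72+12 = 84
i=6,k=3: odd sum, c = 84-3 = 81
i=6,k=4: even sum, c = 81+24 = 105
i=6,k=5: odd sum, c = 105-5 = 100

100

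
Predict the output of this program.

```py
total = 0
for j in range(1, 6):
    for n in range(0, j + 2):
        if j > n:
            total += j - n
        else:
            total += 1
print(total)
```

45

j=1,n=0: 1>0, total = 0+1 = 1
j=1,n=1: not 1>1, total = 1+1 = 2
j=1,n=2: not 1>2, total = 2+1 = 3
j=2,n=0: 2>0, total = 3+2 = 5
j=2,n=1: 2>1, total = 5+1 = 6
j=2,n=2: not 2>2, total = 6+1 = 7
j=2,n=3: not 2>3, total = 7+1 = 8
j=3,n=0: 3>0, total = 8+3 = 11
j=3,n=1: 3>1, total = 11+2 = 13
j=3,n=2: 3>2, total = 13+1 = 14
j=3,n=3: not 3>3, total = 14+1 = 15
j=3,n=4: not 3>4, total = 15+1 = 16
j=4,n=0: 4>0, total = 16+4 = 20
j=4,n=1: 4>1, total = 20+3 = 23
j=4,n=2: 4>2, total = 23+2 = 25
j=4,n=3: 4>3, total = 25+1 = 26
j=4,n=4: not 4>4, total = 26+1 = 27
j=4,n=5: not 4>5, total = 27+1 = 28
j=5,n=0: 5>0, total = 28+5 = 33
j=5,n=1: 5>1, total = 33+4 = 37
j=5,n=2: 5>2, total = 37+3 = 40
j=5,n=3: 5>3, total = 40+2 = 42
j=5,n=4: 5>4, total = 42+1 = 43
j=5,n=5: not 5>5, total = 43+1 = 44
j=5,n=6: not 5>6, total = 44+1 = 45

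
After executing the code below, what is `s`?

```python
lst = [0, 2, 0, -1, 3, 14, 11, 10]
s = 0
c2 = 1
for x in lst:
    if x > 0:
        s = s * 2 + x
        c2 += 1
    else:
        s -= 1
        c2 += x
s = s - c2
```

75

x=0: not >0, s = 0-1 = -1; c2=1
x=2: >0, s = (-1)*2+2 = 0; c2=2
x=0: not >0, s = 0-1 = -1; c2=2
x=-1: not >0, s = (-1)-1 = -2; c2=1
x=3: >0, s = (-2)*2+3 = -1; c2=2
x=14: >0, s = (-1)*2+14 = 12; c2=3
x=11: >0, s = 12*2+11 = 35; c2=4
x=10: >0, s = 35*2+10 = 80; c2=5
s-c2 = 80-5 = 75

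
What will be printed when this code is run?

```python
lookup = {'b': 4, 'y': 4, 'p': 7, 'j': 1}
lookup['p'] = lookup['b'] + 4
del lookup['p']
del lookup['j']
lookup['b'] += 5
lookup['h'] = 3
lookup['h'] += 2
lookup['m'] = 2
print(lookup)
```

lookup['p'] = lookup['b']+4 = 8 → {'b': 4, 'y': 4, 'p': 8, 'j': 1}
del 'p' → {'b': 4, 'y': 4, 'j': 1}
del 'j' → {'b': 4, 'y': 4}
lookup['b'] = 4+5 = 9 → {'b': 9, 'y': 4}
lookup['h'] = 3 → {'b': 9, 'y': 4, 'h': 3}
lookup['h'] = 3+2 = 5 → {'b': 9, 'y': 4, 'h': 5}
lookup['m'] = 2 → {'b': 9, 'y': 4, 'h': 5, 'm': 2}

{'b': 9, 'y': 4, 'h': 5, 'm': 2}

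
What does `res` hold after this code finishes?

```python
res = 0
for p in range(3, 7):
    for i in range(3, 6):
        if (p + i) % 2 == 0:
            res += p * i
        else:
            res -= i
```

80

p=3,i=3: even sum, res = 0+9 = 9
p=3,i=4: odd sum, res = 9-4 = 5
p=3,i=5: even sum, res = 5+15 = 20
p=4,i=3: odd sum, res = 20-3 = 17
p=4,i=4: even sum, res = 17+16 = 33
p=4,i=5: odd sum, res = 33-5 = 28
p=5,i=3: even sum, res = 28+15 = 43
p=5,i=4: odd sum, res = 43-4 = 39
p=5,i=5: even sum, res = 39+25 = 64
p=6,i=3: odd sum, res = 64-3 = 61
p=6,i=4: even sum, res = 61+24 = 85
p=6,i=5: odd sum, res = 85-5 = 80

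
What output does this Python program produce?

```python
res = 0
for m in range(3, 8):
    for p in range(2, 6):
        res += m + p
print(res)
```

170

m=3,p=2: res = 0+5 = 5
m=3,p=3: res = 5+6 = 11
m=3,p=4: res = 11+7 = 18
m=3,p=5: res = 18+8 = 26
m=4,p=2: res = 26+6 = 32
m=4,p=3: res = 32+7 = 39
m=4,p=4: res = 39+8 = 47
m=4,p=5: res = 47+9 = 56
m=5,p=2: res = 56+7 = 63
m=5,p=3: res = 63+8 = 71
m=5,p=4: res = 71+9 = 80
m=5,p=5: res = 80+10 = 90
m=6,p=2: res = 90+8 = 98
m=6,p=3: res = 98+9 = 107
m=6,p=4: res = 107+10 = 117
m=6,p=5: res = 117+11 = 128
m=7,p=2: res = 128+9 = 137
m=7,p=3: res = 137+10 = 147
m=7,p=4: res = 147+11 = 158
m=7,p=5: res = 158+12 = 170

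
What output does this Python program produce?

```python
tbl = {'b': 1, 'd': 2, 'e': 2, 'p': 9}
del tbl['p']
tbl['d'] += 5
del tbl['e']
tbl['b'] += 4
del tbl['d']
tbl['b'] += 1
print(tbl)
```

del 'p' → {'b': 1, 'd': 2, 'e': 2}
tbl['d'] = 2+5 = 7 → {'b': 1, 'd': 7, 'e': 2}
del 'e' → {'b': 1, 'd': 7}
tbl['b'] = 1+4 = 5 → {'b': 5, 'd': 7}
del 'd' → {'b': 5}
tbl['b'] = 5+1 = 6 → {'b': 6}

{'b': 6}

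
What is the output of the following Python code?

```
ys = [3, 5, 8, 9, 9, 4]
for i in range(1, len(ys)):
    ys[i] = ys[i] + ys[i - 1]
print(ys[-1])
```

i=1: ys[1] = 5+3 = 8 → [3, 8, 8, 9, 9, 4]
i=2: ys[2] = 8+8 = 16 → [3, 8, 16, 9, 9, 4]
i=3: ys[3] = 9+16 = 25 → [3, 8, 16, 25, 9, 4]
i=4: ys[4] = 9+25 = 34 → [3, 8, 16, 25, 34, 4]
i=5: ys[5] = 4+34 = 38 → [3, 8, 16, 25, 34, 38]

38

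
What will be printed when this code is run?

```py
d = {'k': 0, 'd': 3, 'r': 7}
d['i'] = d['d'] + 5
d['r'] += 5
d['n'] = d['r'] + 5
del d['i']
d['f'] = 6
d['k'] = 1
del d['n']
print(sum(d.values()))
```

22

d['i'] = d['d']+5 = 8 → {'k': 0, 'd': 3, 'r': 7, 'i': 8}
d['r'] = 7+5 = 12 → {'k': 0, 'd': 3, 'r': 12, 'i': 8}
d['n'] = d['r']+5 = 17 → {'k': 0, 'd': 3, 'r': 12, 'i': 8, 'n': 17}
del 'i' → {'k': 0, 'd': 3, 'r': 12, 'n': 17}
d['f'] = 6 → {'k': 0, 'd': 3, 'r': 12, 'n': 17, 'f': 6}
d['k'] = 1 → {'k': 1, 'd': 3, 'r': 12, 'n': 17, 'f': 6}
del 'n' → {'k': 1, 'd': 3, 'r': 12, 'f': 6}
sum of values = 22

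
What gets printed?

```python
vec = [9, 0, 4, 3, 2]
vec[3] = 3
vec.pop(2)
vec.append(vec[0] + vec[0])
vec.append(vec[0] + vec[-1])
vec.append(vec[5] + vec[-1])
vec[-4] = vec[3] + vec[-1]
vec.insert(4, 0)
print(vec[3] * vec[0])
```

504

vec[3] = 3 → [9, 0, 4, 3, 2]
pop(2) removes 4 → [9, 0, 3, 2]
append vec[0]+vec[0] = 9+9 = 18 → [9, 0, 3, 2, 18]
append vec[0]+vec[-1] = 9+18 = 27 → [9, 0, 3, 2, 18, 27]
append vec[5]+vec[-1] = 27+27 = 54 → [9, 0, 3, 2, 18, 27, 54]
vec[-4] = vec[3]+vec[-1] = 2+54 = 56 → [9, 0, 3, 56, 18, 27, 54]
insert 0 at 4 → [9, 0, 3, 56, 0, 18, 27, 54]
vec[3]*vec[0] = 56*9 = 504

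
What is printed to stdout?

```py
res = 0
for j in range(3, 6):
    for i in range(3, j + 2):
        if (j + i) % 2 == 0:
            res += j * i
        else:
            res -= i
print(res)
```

j=3,i=3: even sum, res = 0+9 = 9
j=3,i=4: odd sum, res = 9-4 = 5
j=4,i=3: odd sum, res = 5-3 = 2
j=4,i=4: even sum, res = 2+16 = 18
j=4,i=5: odd sum, res = 18-5 = 13
j=5,i=3: even sum, res = 13+15 = 28
j=5,i=4: odd sum, res = 28-4 = 24
j=5,i=5: even sum, res = 24+25 = 49
j=5,i=6: odd sum, res = 49-6 = 43

43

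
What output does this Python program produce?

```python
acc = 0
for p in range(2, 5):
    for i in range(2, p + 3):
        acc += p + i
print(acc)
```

p=2,i=2: acc = 0+4 = 4
p=2,i=3: acc = 4+5 = 9
p=2,i=4: acc = 9+6 = 15
p=3,i=2: acc = 15+5 = 20
p=3,i=3: acc = 20+6 = 26
p=3,i=4: acc = 26+7 = 33
p=3,i=5: acc = 33+8 = 41
p=4,i=2: acc = 41+6 = 47
p=4,i=3: acc = 47+7 = 54
p=4,i=4: acc = 54+8 = 62
p=4,i=5: acc = 62+9 = 71
p=4,i=6: acc = 71+10 = 81

81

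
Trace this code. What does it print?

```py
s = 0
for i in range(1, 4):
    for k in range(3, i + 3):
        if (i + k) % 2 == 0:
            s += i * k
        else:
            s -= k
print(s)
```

i=1,k=3: even sum, s = 0+3 = 3
i=2,k=3: odd sum, s = 3-3 = 0
i=2,k=4: even sum, s = 0+8 = 8
i=3,k=3: even sum, s = 8+9 = 17
i=3,k=4: odd sum, s = 17-4 = 13
i=3,k=5: even sum, s = 13+15 = 28

28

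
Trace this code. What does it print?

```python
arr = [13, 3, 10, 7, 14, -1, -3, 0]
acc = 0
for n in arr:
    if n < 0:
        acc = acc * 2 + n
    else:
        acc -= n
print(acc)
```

n=13: not <0, acc = 0-13 = -13
n=3: not <0, acc = (-13)-3 = -16
n=10: not <0, acc = (-16)-10 = -26
n=7: not <0, acc = (-26)-7 = -33
n=14: not <0, acc = (-33)-14 = -47
n=-1: <0, acc = (-47)*2+(-1) = -95
n=-3: <0, acc = (-95)*2+(-3) = -193
n=0: not <0, acc = (-193)-0 = -193

-193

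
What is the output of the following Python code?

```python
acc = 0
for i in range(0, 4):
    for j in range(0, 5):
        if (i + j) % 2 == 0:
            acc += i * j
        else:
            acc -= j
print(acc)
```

8

i=0,j=0: even sum, acc = 0+0 = 0
i=0,j=1: odd sum, acc = 0-1 = -1
i=0,j=2: even sum, acc = (-1)+0 = -1
i=0,j=3: odd sum, acc = (-1)-3 = -4
i=0,j=4: even sum, acc = (-4)+0 = -4
i=1,j=0: odd sum, acc = (-4)-0 = -4
i=1,j=1: even sum, acc = (-4)+1 = -3
i=1,j=2: odd sum, acc = (-3)-2 = -5
i=1,j=3: even sum, acc = (-5)+3 = -2
i=1,j=4: odd sum, acc = (-2)-4 = -6
i=2,j=0: even sum, acc = (-6)+0 = -6
i=2,j=1: odd sum, acc = (-6)-1 = -7
i=2,j=2: even sum, acc = (-7)+4 = -3
i=2,j=3: odd sum, acc = (-3)-3 = -6
i=2,j=4: even sum, acc = (-6)+8 = 2
i=3,j=0: odd sum, acc = 2-0 = 2
i=3,j=1: even sum, acc = 2+3 = 5
i=3,j=2: odd sum, acc = 5-2 = 3
i=3,j=3: even sum, acc = 3+9 = 12
i=3,j=4: odd sum, acc = 12-4 = 8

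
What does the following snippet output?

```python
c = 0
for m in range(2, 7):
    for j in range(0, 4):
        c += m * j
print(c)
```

m=2,j=0: c = 0+0 = 0
m=2,j=1: c = 0+2 = 2
m=2,j=2: c = 2+4 = 6
m=2,j=3: c = 6+6 = 12
m=3,j=0: c = 12+0 = 12
m=3,j=1: c = 12+3 = 15
m=3,j=2: c = 15+6 = 21
m=3,j=3: c = 21+9 = 30
m=4,j=0: c = 30+0 = 30
m=4,j=1: c = 30+4 = 34
m=4,j=2: c = 34+8 = 42
m=4,j=3: c = 42+12 = 54
m=5,j=0: c = 54+0 = 54
m=5,j=1: c = 54+5 = 59
m=5,j=2: c = 59+10 = 69
m=5,j=3: c = 69+15 = 84
m=6,j=0: c = 84+0 = 84
m=6,j=1: c = 84+6 = 90
m=6,j=2: c = 90+12 = 102
m=6,j=3: c = 102+18 = 120

120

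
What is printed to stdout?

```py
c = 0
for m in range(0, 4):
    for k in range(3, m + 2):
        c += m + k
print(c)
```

18

m=2,k=3: c = 0+5 = 5
m=3,k=3: c = 5+6 = 11
m=3,k=4: c = 11+7 = 18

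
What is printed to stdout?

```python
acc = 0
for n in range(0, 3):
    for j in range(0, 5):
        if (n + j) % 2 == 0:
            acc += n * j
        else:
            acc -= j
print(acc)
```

n=0,j=0: even sum, acc = 0+0 = 0
n=0,j=1: odd sum, acc = 0-1 = -1
n=0,j=2: even sum, acc = (-1)+0 = -1
n=0,j=3: odd sum, acc = (-1)-3 = -4
n=0,j=4: even sum, acc = (-4)+0 = -4
n=1,j=0: odd sum, acc = (-4)-0 = -4
n=1,j=1: even sum, acc = (-4)+1 = -3
n=1,j=2: odd sum, acc = (-3)-2 = -5
n=1,j=3: even sum, acc = (-5)+3 = -2
n=1,j=4: odd sum, acc = (-2)-4 = -6
n=2,j=0: even sum, acc = (-6)+0 = -6
n=2,j=1: odd sum, acc = (-6)-1 = -7
n=2,j=2: even sum, acc = (-7)+4 = -3
n=2,j=3: odd sum, acc = (-3)-3 = -6
n=2,j=4: even sum, acc = (-6)+8 = 2

2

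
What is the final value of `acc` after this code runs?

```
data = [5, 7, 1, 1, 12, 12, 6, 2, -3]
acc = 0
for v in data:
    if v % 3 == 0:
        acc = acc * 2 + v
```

v=5: not %3==0
v=7: not %3==0
v=1: not %3==0
v=1: not %3==0
v=12: %3==0, acc = 0*2+12 = 12
v=12: %3==0, acc = 12*2+12 = 36
v=6: %3==0, acc = 36*2+6 = 78
v=2: not %3==0
v=-3: %3==0, acc = 78*2+(-3) = 153

153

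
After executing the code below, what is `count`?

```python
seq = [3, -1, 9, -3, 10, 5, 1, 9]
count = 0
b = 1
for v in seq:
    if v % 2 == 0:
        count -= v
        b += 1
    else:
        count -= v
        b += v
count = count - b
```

v=3: not even, count = 0-3 = -3; b=4
v=-1: not even, count = (-3)-(-1) = -2; b=3
v=9: not even, count = (-2)-9 = -11; b=12
v=-3: not even, count = (-11)-(-3) = -8; b=9
v=10: even, count = (-8)-10 = -18; b=10
v=5: not even, count = (-18)-5 = -23; b=15
v=1: not even, count = (-23)-1 = -24; b=16
v=9: not even, count = (-24)-9 = -33; b=25
count-b = (-33)-25 = -58

-58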